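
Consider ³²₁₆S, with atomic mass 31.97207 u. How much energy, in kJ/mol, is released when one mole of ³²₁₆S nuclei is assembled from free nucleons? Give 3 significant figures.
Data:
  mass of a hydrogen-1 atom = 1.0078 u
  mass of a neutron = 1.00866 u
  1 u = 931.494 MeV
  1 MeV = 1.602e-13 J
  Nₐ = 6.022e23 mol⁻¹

Σm = 16·m(¹H) + 16·m_n = 16.1248 + 16.13856 = 32.26336 u
The mass defect is 32.26336 − 31.97207 = 0.29129 u.
Converting to energy: 0.29129 u × 931.494 MeV/u = 271.335 MeV
Per nucleus in joules: 271.335 MeV × 1.602e-13 J/MeV = 4.3468e-11 J
Per mole: 4.3468e-11 J × 6.022e23 mol⁻¹ = 2.6176e+13 J/mol

2.62e+10 kJ/mol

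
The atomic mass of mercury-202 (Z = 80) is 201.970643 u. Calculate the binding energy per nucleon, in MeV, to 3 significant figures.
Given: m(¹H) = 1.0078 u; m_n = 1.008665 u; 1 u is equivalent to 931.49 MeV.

Mass of separated nucleons = 80(1.0078) + 122(1.008665) = 80.6240 + 123.057130 = 203.681130 u
The mass defect is 203.681130 − 201.970643 = 1.710487 u.
E_B = 1.710487 × 931.49 = 1593.30 MeV
Per nucleon: 1593.30 / 202 = 7.888 MeV

7.89 MeV/nucleon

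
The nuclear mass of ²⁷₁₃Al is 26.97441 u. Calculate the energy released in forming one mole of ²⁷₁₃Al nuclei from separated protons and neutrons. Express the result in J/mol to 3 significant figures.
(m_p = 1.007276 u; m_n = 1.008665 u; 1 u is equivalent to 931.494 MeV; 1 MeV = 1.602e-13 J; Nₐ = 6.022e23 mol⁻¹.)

2.17e+13 J/mol

The nucleus contains 13 protons and 27 − 13 = 14 neutrons.
Σm = 13·m_p + 14·m_n = 13.094588 + 14.121310 = 27.215898 u
Δm = 27.215898 − 26.97441 = 0.241488 u
E_B = 0.241488 × 931.494 = 224.945 MeV
Per nucleus in joules: 224.945 MeV × 1.602e-13 J/MeV = 3.6036e-11 J
Per mole: 3.6036e-11 J × 6.022e23 mol⁻¹ = 2.1701e+13 J/mol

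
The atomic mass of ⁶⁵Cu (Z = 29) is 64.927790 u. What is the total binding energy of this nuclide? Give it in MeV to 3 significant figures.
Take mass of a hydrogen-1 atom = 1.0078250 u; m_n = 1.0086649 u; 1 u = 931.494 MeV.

Z = 29, so N = A − Z = 65 − 29 = 36.
Total constituent mass: 29 × 1.0078250 + 36 × 1.0086649 = 65.5388614 u
The mass defect is 65.5388614 − 64.927790 = 0.6110714 u.
Converting to energy: 0.6110714 u × 931.494 MeV/u = 569.209 MeV

569 MeV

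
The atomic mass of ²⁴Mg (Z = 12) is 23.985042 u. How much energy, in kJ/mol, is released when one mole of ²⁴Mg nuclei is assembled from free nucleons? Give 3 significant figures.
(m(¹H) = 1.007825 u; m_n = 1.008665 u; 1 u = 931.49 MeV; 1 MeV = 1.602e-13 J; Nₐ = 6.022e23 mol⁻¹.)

1.91e+10 kJ/mol

Z = 12, so N = A − Z = 24 − 12 = 12.
Σm = 12·m(¹H) + 12·m_n = 12.093900 + 12.103980 = 24.197880 u
Δm = 24.197880 − 23.985042 = 0.212838 u
Converting to energy: 0.212838 u × 931.49 MeV/u = 198.256 MeV
Per nucleus in joules: 198.256 MeV × 1.602e-13 J/MeV = 3.1761e-11 J
Per mole: 3.1761e-11 J × 6.022e23 mol⁻¹ = 1.9126e+13 J/mol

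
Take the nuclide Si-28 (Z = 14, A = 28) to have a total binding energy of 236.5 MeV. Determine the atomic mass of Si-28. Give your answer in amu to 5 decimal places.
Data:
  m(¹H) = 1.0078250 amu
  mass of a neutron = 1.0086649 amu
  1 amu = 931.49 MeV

27.97696 amu

Mass defect = 236.5 MeV / (931.49 MeV/amu) = 0.2538943 amu
Constituent mass = 14(1.0078250) + 14(1.0086649) = 28.2308586 amu
Atomic mass = 28.2308586 − 0.2538943 = 27.9769643 amu ≈ 27.97696 amu (to 5 decimal places)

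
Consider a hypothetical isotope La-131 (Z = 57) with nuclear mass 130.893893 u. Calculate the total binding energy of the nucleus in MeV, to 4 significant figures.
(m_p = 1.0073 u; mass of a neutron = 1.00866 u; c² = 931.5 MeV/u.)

Z = 57, so N = A − Z = 131 − 57 = 74.
Total constituent mass: 57 × 1.0073 + 74 × 1.00866 = 132.05694 u
Mass defect Δm = 132.05694 − 130.893893 = 1.163047 u
Converting to energy: 1.163047 u × 931.5 MeV/u = 1083.38 MeV

1083 MeV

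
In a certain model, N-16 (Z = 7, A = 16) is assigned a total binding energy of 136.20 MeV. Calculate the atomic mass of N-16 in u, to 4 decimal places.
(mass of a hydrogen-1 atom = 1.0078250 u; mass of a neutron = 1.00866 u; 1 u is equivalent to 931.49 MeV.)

Mass defect = 136.20 MeV / (931.49 MeV/u) = 0.146217 u
Constituent mass = 7(1.0078250) + 9(1.00866) = 16.1327150 u
Atomic mass = 16.1327150 − 0.146217 = 15.9864980 u ≈ 15.9865 u (to 4 decimal places)

15.9865 u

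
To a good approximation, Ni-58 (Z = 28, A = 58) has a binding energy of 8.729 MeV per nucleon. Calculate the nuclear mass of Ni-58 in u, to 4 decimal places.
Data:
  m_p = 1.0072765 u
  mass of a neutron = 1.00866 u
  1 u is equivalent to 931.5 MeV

57.9200 u

Total binding energy = 58 × 8.729 = 506.282 MeV
Mass defect = 506.282 MeV / (931.5 MeV/u) = 0.543513 u
Constituent mass = 28(1.0072765) + 30(1.00866) = 58.4635420 u
Nuclear mass = 58.4635420 − 0.543513 = 57.9200290 u ≈ 57.9200 u (to 4 decimal places)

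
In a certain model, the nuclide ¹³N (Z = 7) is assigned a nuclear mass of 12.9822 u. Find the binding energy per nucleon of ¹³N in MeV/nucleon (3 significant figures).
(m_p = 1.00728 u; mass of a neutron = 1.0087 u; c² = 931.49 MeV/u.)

The nucleus contains 7 protons and 13 − 7 = 6 neutrons.
Mass of separated nucleons = 7(1.00728) + 6(1.0087) = 7.05096 + 6.0522 = 13.10316 u
The mass defect is 13.10316 − 12.9822 = 0.12096 u.
E_B = 0.12096 × 931.49 = 112.673 MeV
Per nucleon: 112.673 / 13 = 8.667 MeV

8.67 MeV/nucleon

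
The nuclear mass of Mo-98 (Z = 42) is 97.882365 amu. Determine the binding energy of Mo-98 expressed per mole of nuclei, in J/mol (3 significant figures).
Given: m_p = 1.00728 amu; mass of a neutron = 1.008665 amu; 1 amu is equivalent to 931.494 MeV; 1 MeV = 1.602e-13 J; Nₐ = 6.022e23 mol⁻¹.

8.17e+13 J/mol

Mass of separated nucleons = 42(1.00728) + 56(1.008665) = 42.30576 + 56.485240 = 98.791000 amu
Mass defect Δm = 98.791000 − 97.882365 = 0.908635 amu
Binding energy = Δm·c² = 0.908635 × 931.494 MeV/amu = 846.388 MeV
Per nucleus in joules: 846.388 MeV × 1.602e-13 J/MeV = 1.3559e-10 J
Per mole: 1.3559e-10 J × 6.022e23 mol⁻¹ = 8.1652e+13 J/mol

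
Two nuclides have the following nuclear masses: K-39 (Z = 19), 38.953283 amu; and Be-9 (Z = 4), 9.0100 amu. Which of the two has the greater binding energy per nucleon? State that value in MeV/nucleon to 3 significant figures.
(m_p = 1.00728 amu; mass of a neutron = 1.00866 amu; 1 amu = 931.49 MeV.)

K-39: Σm = 19(1.00728) + 20(1.00866) = 39.31152 amu; Δm = 0.358237 amu; E_B = 333.69 MeV; E_B/A = 8.556 MeV
Be-9: Σm = 4(1.00728) + 5(1.00866) = 9.07242 amu; Δm = 0.06242 amu; E_B = 58.144 MeV; E_B/A = 6.460 MeV
K-39 has the higher binding energy per nucleon, so it is the more tightly bound nucleus.

K-39; 8.56 MeV/nucleon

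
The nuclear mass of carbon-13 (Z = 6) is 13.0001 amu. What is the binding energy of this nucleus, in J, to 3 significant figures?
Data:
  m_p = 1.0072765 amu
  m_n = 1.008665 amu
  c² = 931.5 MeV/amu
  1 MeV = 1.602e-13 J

1.56e-11 J

Σm = 6·m_p + 7·m_n = 6.0436590 + 7.060655 = 13.1043140 amu
Δm = 13.1043140 − 13.0001 = 0.1042140 amu
E_B = 0.1042140 × 931.5 = 97.0753 MeV
In joules: 97.0753 MeV × 1.602e-13 J/MeV = 1.5551e-11 J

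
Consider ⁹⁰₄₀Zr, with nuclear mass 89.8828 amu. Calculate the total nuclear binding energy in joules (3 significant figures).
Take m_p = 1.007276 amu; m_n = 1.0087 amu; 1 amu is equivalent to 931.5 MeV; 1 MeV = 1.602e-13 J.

Z = 40, so N = A − Z = 90 − 40 = 50.
Total constituent mass: 40 × 1.007276 + 50 × 1.0087 = 90.726040 amu
The mass defect is 90.726040 − 89.8828 = 0.843240 amu.
Binding energy = Δm·c² = 0.843240 × 931.5 MeV/amu = 785.478 MeV
In joules: 785.478 MeV × 1.602e-13 J/MeV = 1.2583e-10 J

1.26e-10 J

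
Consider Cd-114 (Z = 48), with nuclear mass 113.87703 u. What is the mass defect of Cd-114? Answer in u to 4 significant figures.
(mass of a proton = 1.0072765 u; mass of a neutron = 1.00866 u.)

Total constituent mass: 48 × 1.0072765 + 66 × 1.00866 = 114.9208320 u
Mass defect Δm = 114.9208320 − 113.87703 = 1.0438020 u

1.044 u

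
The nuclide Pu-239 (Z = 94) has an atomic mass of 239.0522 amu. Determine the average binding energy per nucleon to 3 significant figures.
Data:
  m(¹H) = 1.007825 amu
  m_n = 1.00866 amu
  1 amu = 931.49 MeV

7.56 MeV/nucleon

Total constituent mass: 94 × 1.007825 + 145 × 1.00866 = 240.991250 amu
Δm = 240.991250 − 239.0522 = 1.939050 amu
E_B = 1.939050 × 931.49 = 1806.21 MeV
BE/A = 1806.21 MeV / 239 = 7.557 MeV/nucleon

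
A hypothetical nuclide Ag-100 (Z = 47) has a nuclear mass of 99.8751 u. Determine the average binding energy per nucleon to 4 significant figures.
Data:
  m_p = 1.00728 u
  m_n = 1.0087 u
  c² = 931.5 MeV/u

Total constituent mass: 47 × 1.00728 + 53 × 1.0087 = 100.80326 u
Δm = 100.80326 − 99.8751 = 0.92816 u
E_B = 0.92816 × 931.5 = 864.581 MeV
Dividing by A = 100 gives 8.646 MeV per nucleon.

8.646 MeV/nucleon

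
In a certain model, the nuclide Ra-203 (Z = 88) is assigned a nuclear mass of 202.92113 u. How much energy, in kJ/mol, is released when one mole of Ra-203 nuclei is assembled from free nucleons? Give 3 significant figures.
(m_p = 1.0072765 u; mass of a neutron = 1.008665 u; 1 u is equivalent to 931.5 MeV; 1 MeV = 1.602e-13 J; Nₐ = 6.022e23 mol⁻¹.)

Z = 88, so N = A − Z = 203 − 88 = 115.
Σm = 88·m_p + 115·m_n = 88.6403320 + 115.996475 = 204.6368070 u
The mass defect is 204.6368070 − 202.92113 = 1.7156770 u.
Binding energy = Δm·c² = 1.7156770 × 931.5 MeV/u = 1598.15 MeV
Per nucleus in joules: 1598.15 MeV × 1.602e-13 J/MeV = 2.5602e-10 J
Per mole: 2.5602e-10 J × 6.022e23 mol⁻¹ = 1.5418e+14 J/mol

1.54e+11 kJ/mol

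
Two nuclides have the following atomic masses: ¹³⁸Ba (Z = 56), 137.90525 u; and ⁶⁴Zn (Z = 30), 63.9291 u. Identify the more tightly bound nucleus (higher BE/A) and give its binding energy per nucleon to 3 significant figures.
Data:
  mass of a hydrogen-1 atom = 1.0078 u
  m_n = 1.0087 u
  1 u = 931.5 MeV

¹³⁸Ba: Σm = 56(1.0078) + 82(1.0087) = 139.1502 u; Δm = 1.24495 u; E_B = 1159.67 MeV; E_B/A = 8.403 MeV
⁶⁴Zn: Σm = 30(1.0078) + 34(1.0087) = 64.5298 u; Δm = 0.6007 u; E_B = 559.55 MeV; E_B/A = 8.743 MeV
⁶⁴Zn has the higher binding energy per nucleon, so it is the more tightly bound nucleus.

⁶⁴Zn; 8.74 MeV/nucleon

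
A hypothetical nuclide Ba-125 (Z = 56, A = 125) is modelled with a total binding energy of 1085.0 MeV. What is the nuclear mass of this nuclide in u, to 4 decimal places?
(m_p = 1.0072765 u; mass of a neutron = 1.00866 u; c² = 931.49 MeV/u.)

124.8402 u

Mass defect = 1085.0 MeV / (931.49 MeV/u) = 1.164800 u
Constituent mass = 56(1.0072765) + 69(1.00866) = 126.0050240 u
Nuclear mass = 126.0050240 − 1.164800 = 124.8402240 u ≈ 124.8402 u (to 4 decimal places)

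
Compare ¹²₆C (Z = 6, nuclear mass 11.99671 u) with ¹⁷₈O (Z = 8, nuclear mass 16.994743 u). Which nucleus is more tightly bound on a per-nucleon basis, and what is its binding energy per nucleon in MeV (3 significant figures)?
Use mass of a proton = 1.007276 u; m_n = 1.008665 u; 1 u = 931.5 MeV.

¹²₆C: Σm = 6(1.007276) + 6(1.008665) = 12.095646 u; Δm = 0.098936 u; E_B = 92.159 MeV; E_B/A = 7.680 MeV
¹⁷₈O: Σm = 8(1.007276) + 9(1.008665) = 17.136193 u; Δm = 0.141450 u; E_B = 131.76 MeV; E_B/A = 7.751 MeV
¹⁷₈O has the higher binding energy per nucleon, so it is the more tightly bound nucleus.

¹⁷₈O; 7.75 MeV/nucleon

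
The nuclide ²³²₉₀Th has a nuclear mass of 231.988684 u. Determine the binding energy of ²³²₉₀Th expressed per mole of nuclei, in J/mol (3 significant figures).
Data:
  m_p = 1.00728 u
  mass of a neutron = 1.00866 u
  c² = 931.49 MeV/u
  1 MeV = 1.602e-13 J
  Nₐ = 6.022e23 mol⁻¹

1.70e+14 J/mol

With 90 protons and 142 neutrons (A = 232):
Σm = 90·m_p + 142·m_n = 90.65520 + 143.22972 = 233.88492 u
Δm = 233.88492 − 231.988684 = 1.896236 u
Converting to energy: 1.896236 u × 931.49 MeV/u = 1766.32 MeV
Per nucleus in joules: 1766.32 MeV × 1.602e-13 J/MeV = 2.8296e-10 J
Per mole: 2.8296e-10 J × 6.022e23 mol⁻¹ = 1.7040e+14 J/mol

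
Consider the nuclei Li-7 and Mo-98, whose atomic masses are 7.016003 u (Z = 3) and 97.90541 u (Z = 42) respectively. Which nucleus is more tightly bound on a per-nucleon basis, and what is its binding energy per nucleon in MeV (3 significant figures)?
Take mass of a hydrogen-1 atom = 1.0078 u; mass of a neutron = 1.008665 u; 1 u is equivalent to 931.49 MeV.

Li-7: Σm = 3(1.0078) + 4(1.008665) = 7.058060 u; Δm = 0.042057 u; E_B = 39.176 MeV; E_B/A = 5.597 MeV
Mo-98: Σm = 42(1.0078) + 56(1.008665) = 98.812840 u; Δm = 0.907430 u; E_B = 845.26 MeV; E_B/A = 8.625 MeV
Mo-98 has the higher binding energy per nucleon, so it is the more tightly bound nucleus.

Mo-98; 8.63 MeV/nucleon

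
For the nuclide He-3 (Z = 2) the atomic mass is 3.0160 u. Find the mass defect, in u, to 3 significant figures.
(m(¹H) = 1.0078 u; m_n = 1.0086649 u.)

Total constituent mass: 2 × 1.0078 + 1 × 1.0086649 = 3.0242649 u
The mass defect is 3.0242649 − 3.0160 = 0.0082649 u.

0.00826 u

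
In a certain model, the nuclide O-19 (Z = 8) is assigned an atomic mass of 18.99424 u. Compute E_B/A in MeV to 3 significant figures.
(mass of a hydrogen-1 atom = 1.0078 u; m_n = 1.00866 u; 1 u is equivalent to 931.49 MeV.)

Σm = 8·m(¹H) + 11·m_n = 8.0624 + 11.09526 = 19.15766 u
Mass defect Δm = 19.15766 − 18.99424 = 0.16342 u
Binding energy = Δm·c² = 0.16342 × 931.49 MeV/u = 152.224 MeV
Per nucleon: 152.224 / 19 = 8.012 MeV

8.01 MeV/nucleon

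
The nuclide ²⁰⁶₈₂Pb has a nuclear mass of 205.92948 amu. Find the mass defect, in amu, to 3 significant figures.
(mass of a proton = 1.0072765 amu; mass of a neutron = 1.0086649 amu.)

The nucleus contains 82 protons and 206 − 82 = 124 neutrons.
Total constituent mass: 82 × 1.0072765 + 124 × 1.0086649 = 207.6711206 amu
Δm = 207.6711206 − 205.92948 = 1.7416406 amu

1.74 amu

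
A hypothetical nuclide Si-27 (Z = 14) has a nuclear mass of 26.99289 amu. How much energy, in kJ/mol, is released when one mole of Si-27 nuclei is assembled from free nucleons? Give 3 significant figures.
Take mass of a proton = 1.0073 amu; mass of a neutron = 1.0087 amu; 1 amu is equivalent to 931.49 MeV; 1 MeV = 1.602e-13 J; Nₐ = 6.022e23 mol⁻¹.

2.00e+10 kJ/mol

Z = 14, so N = A − Z = 27 − 14 = 13.
Σm = 14·m_p + 13·m_n = 14.1022 + 13.1131 = 27.2153 amu
Mass defect Δm = 27.2153 − 26.99289 = 0.22241 amu
E_B = 0.22241 × 931.49 = 207.173 MeV
Per nucleus in joules: 207.173 MeV × 1.602e-13 J/MeV = 3.3189e-11 J
Per mole: 3.3189e-11 J × 6.022e23 mol⁻¹ = 1.9986e+13 J/mol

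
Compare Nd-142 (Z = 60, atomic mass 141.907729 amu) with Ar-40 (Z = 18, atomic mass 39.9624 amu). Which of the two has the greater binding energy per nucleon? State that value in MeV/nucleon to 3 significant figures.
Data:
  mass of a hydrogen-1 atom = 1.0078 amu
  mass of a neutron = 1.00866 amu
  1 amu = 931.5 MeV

Nd-142: Σm = 60(1.0078) + 82(1.00866) = 143.17812 amu; Δm = 1.270391 amu; E_B = 1183.4 MeV; E_B/A = 8.334 MeV
Ar-40: Σm = 18(1.0078) + 22(1.00866) = 40.33092 amu; Δm = 0.36852 amu; E_B = 343.28 MeV; E_B/A = 8.582 MeV
Ar-40 has the higher binding energy per nucleon, so it is the more tightly bound nucleus.

Ar-40; 8.58 MeV/nucleon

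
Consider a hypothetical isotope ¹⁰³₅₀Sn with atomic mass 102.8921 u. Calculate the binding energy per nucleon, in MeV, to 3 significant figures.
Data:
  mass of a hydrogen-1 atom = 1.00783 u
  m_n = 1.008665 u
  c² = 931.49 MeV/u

8.67 MeV/nucleon

The nucleus contains 50 protons and 103 − 50 = 53 neutrons.
Σm = 50·m(¹H) + 53·m_n = 50.39150 + 53.459245 = 103.850745 u
Δm = 103.850745 − 102.8921 = 0.958645 u
Binding energy = Δm·c² = 0.958645 × 931.49 MeV/u = 892.968 MeV
Dividing by A = 103 gives 8.670 MeV per nucleon.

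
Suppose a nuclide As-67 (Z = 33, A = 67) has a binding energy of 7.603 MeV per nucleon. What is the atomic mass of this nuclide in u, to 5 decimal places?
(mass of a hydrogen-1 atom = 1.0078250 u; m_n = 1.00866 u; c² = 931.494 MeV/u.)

Total binding energy = 67 × 7.603 = 509.401 MeV
Mass defect = 509.401 MeV / (931.494 MeV/u) = 0.5468645 u
Constituent mass = 33(1.0078250) + 34(1.00866) = 67.5526650 u
Atomic mass = 67.5526650 − 0.5468645 = 67.0058005 u ≈ 67.00580 u (to 5 decimal places)

67.00580 u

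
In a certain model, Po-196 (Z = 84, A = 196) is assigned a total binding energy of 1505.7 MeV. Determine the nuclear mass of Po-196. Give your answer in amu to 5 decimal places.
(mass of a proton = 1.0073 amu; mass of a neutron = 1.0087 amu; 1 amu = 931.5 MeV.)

195.97117 amu

Mass defect = 1505.7 MeV / (931.5 MeV/amu) = 1.6164251 amu
Constituent mass = 84(1.0073) + 112(1.0087) = 197.5876 amu
Nuclear mass = 197.5876 − 1.6164251 = 195.9711749 amu ≈ 195.97117 amu (to 5 decimal places)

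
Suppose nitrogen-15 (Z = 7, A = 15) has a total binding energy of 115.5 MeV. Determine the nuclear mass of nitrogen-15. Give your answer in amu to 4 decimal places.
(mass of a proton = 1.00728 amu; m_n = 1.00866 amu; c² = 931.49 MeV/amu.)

14.9962 amu

Mass defect = 115.5 MeV / (931.49 MeV/amu) = 0.123995 amu
Constituent mass = 7(1.00728) + 8(1.00866) = 15.12024 amu
Nuclear mass = 15.12024 − 0.123995 = 14.996245 amu ≈ 14.9962 amu (to 4 decimal places)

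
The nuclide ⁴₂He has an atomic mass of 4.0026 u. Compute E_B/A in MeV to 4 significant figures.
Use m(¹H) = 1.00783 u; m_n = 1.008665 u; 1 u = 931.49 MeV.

Total constituent mass: 2 × 1.00783 + 2 × 1.008665 = 4.032990 u
Δm = 4.032990 − 4.0026 = 0.030390 u
Converting to energy: 0.030390 u × 931.49 MeV/u = 28.3080 MeV
BE/A = 28.3080 MeV / 4 = 7.077 MeV/nucleon

7.077 MeV/nucleon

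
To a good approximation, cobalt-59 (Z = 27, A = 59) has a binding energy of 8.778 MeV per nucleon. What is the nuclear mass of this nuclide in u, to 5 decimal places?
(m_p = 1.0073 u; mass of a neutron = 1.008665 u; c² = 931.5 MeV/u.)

Total binding energy = 59 × 8.778 = 517.902 MeV
Mass defect = 517.902 MeV / (931.5 MeV/u) = 0.5559871 u
Constituent mass = 27(1.0073) + 32(1.008665) = 59.474380 u
Nuclear mass = 59.474380 − 0.5559871 = 58.9183929 u ≈ 58.91839 u (to 5 decimal places)

58.91839 u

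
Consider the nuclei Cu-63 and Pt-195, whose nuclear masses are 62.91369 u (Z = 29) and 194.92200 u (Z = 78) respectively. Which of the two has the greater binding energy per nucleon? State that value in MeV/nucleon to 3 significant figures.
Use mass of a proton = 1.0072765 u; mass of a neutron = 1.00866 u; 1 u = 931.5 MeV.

Cu-63; 8.75 MeV/nucleon

Cu-63: Σm = 29(1.0072765) + 34(1.00866) = 63.5054585 u; Δm = 0.5917685 u; E_B = 551.23 MeV; E_B/A = 8.750 MeV
Pt-195: Σm = 78(1.0072765) + 117(1.00866) = 196.5807870 u; Δm = 1.6587870 u; E_B = 1545.2 MeV; E_B/A = 7.924 MeV
Cu-63 has the higher binding energy per nucleon, so it is the more tightly bound nucleus.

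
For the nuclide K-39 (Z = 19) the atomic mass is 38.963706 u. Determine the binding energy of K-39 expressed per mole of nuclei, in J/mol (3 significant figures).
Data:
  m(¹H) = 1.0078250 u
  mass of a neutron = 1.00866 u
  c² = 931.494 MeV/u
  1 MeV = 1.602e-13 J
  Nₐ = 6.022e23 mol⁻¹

3.22e+13 J/mol

Total constituent mass: 19 × 1.0078250 + 20 × 1.00866 = 39.3218750 u
Mass defect Δm = 39.3218750 − 38.963706 = 0.3581690 u
Converting to energy: 0.3581690 u × 931.494 MeV/u = 333.632 MeV
Per nucleus in joules: 333.632 MeV × 1.602e-13 J/MeV = 5.3448e-11 J
Per mole: 5.3448e-11 J × 6.022e23 mol⁻¹ = 3.2186e+13 J/mol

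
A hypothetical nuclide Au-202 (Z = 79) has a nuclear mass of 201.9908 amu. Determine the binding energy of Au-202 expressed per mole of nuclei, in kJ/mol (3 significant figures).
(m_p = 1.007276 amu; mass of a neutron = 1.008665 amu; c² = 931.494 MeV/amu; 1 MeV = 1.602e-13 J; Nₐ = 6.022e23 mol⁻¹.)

1.48e+11 kJ/mol

With 79 protons and 123 neutrons (A = 202):
Σm = 79·m_p + 123·m_n = 79.574804 + 124.065795 = 203.640599 amu
The mass defect is 203.640599 − 201.9908 = 1.649799 amu.
Binding energy = Δm·c² = 1.649799 × 931.494 MeV/amu = 1536.78 MeV
Per nucleus in joules: 1536.78 MeV × 1.602e-13 J/MeV = 2.4619e-10 J
Per mole: 2.4619e-10 J × 6.022e23 mol⁻¹ = 1.4826e+14 J/mol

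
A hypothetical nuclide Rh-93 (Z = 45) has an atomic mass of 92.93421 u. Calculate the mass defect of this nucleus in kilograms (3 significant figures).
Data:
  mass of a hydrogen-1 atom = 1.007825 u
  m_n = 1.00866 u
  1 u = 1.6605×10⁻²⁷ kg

Mass of separated nucleons = 45(1.007825) + 48(1.00866) = 45.352125 + 48.41568 = 93.767805 u
Δm = 93.767805 − 92.93421 = 0.833595 u
In SI units: 0.833595 u × 1.6605×10⁻²⁷ kg/u = 1.3842e-27 kg

1.38e-27 kg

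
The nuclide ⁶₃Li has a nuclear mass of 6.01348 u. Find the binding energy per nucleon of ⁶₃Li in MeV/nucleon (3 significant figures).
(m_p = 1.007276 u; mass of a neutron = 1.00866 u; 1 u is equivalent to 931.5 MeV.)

5.33 MeV/nucleon

The nucleus contains 3 protons and 6 − 3 = 3 neutrons.
Mass of separated nucleons = 3(1.007276) + 3(1.00866) = 3.021828 + 3.02598 = 6.047808 u
Δm = 6.047808 − 6.01348 = 0.034328 u
Converting to energy: 0.034328 u × 931.5 MeV/u = 31.9765 MeV
Dividing by A = 6 gives 5.329 MeV per nucleon.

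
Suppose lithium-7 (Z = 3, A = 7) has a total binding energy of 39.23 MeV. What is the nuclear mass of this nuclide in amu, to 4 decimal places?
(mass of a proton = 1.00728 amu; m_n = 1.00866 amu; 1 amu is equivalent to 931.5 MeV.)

Mass defect = 39.23 MeV / (931.5 MeV/amu) = 0.042115 amu
Constituent mass = 3(1.00728) + 4(1.00866) = 7.05648 amu
Nuclear mass = 7.05648 − 0.042115 = 7.014365 amu ≈ 7.0144 amu (to 4 decimal places)

7.0144 amu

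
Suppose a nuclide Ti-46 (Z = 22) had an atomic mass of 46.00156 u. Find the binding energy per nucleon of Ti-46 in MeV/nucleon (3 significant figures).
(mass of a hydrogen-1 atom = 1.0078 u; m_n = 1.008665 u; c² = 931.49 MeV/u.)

7.65 MeV/nucleon

With 22 protons and 24 neutrons (A = 46):
Σm = 22·m(¹H) + 24·m_n = 22.1716 + 24.207960 = 46.379560 u
The mass defect is 46.379560 − 46.00156 = 0.378000 u.
Converting to energy: 0.378000 u × 931.49 MeV/u = 352.103 MeV
Dividing by A = 46 gives 7.654 MeV per nucleon.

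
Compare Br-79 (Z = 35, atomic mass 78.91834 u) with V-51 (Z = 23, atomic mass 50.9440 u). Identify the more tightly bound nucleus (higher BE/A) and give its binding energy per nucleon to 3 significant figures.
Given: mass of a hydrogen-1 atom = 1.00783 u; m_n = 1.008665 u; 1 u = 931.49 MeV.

V-51; 8.74 MeV/nucleon

Br-79: Σm = 35(1.00783) + 44(1.008665) = 79.655310 u; Δm = 0.736970 u; E_B = 686.48 MeV; E_B/A = 8.690 MeV
V-51: Σm = 23(1.00783) + 28(1.008665) = 51.422710 u; Δm = 0.478710 u; E_B = 445.91 MeV; E_B/A = 8.743 MeV
V-51 has the higher binding energy per nucleon, so it is the more tightly bound nucleus.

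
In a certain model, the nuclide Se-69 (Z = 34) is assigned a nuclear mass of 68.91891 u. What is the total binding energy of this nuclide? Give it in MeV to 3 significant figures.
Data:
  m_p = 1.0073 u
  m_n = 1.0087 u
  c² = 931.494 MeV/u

Mass of separated nucleons = 34(1.0073) + 35(1.0087) = 34.2482 + 35.3045 = 69.5527 u
Mass defect Δm = 69.5527 − 68.91891 = 0.63379 u
E_B = 0.63379 × 931.494 = 590.372 MeV

590 MeV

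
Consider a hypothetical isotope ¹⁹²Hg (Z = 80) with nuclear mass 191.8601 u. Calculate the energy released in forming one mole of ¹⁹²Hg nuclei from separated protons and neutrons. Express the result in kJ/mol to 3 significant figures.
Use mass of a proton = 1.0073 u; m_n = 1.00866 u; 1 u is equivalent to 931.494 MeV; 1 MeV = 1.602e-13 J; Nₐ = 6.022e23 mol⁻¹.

1.52e+11 kJ/mol

With 80 protons and 112 neutrons (A = 192):
Σm = 80·m_p + 112·m_n = 80.5840 + 112.96992 = 193.55392 u
Mass defect Δm = 193.55392 − 191.8601 = 1.69382 u
E_B = 1.69382 × 931.494 = 1577.78 MeV
Per nucleus in joules: 1577.78 MeV × 1.602e-13 J/MeV = 2.5276e-10 J
Per mole: 2.5276e-10 J × 6.022e23 mol⁻¹ = 1.5221e+14 J/mol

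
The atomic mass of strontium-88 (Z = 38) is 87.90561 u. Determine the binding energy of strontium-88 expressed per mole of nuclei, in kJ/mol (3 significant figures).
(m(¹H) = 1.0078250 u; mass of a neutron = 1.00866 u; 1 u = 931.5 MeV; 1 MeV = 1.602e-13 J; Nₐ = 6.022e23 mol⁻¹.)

With 38 protons and 50 neutrons (A = 88):
Total constituent mass: 38 × 1.0078250 + 50 × 1.00866 = 88.7303500 u
Mass defect Δm = 88.7303500 − 87.90561 = 0.8247400 u
Converting to energy: 0.8247400 u × 931.5 MeV/u = 768.245 MeV
Per nucleus in joules: 768.245 MeV × 1.602e-13 J/MeV = 1.2307e-10 J
Per mole: 1.2307e-10 J × 6.022e23 mol⁻¹ = 7.4113e+13 J/mol

7.41e+10 kJ/mol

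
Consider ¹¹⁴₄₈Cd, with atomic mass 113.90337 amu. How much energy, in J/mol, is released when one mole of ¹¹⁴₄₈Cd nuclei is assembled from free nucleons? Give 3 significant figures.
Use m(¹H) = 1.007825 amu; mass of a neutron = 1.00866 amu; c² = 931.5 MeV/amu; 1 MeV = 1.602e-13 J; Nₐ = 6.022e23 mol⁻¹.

9.38e+13 J/mol

With 48 protons and 66 neutrons (A = 114):
Σm = 48·m(¹H) + 66·m_n = 48.375600 + 66.57156 = 114.947160 amu
Mass defect Δm = 114.947160 − 113.90337 = 1.043790 amu
Converting to energy: 1.043790 amu × 931.5 MeV/amu = 972.290 MeV
Per nucleus in joules: 972.290 MeV × 1.602e-13 J/MeV = 1.5576e-10 J
Per mole: 1.5576e-10 J × 6.022e23 mol⁻¹ = 9.3799e+13 J/mol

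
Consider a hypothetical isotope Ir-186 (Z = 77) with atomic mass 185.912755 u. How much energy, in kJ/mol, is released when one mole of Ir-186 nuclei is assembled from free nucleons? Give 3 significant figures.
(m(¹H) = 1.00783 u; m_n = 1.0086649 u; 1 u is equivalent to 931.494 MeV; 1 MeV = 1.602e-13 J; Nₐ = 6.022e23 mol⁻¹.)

Z = 77, so N = A − Z = 186 − 77 = 109.
Total constituent mass: 77 × 1.00783 + 109 × 1.0086649 = 187.5473841 u
Mass defect Δm = 187.5473841 − 185.912755 = 1.6346291 u
Converting to energy: 1.6346291 u × 931.494 MeV/u = 1522.65 MeV
Per nucleus in joules: 1522.65 MeV × 1.602e-13 J/MeV = 2.4393e-10 J
Per mole: 2.4393e-10 J × 6.022e23 mol⁻¹ = 1.4689e+14 J/mol

1.47e+11 kJ/mol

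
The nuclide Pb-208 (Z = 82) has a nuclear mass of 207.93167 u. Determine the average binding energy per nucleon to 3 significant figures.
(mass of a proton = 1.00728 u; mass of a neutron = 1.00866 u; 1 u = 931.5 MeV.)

Total constituent mass: 82 × 1.00728 + 126 × 1.00866 = 209.68812 u
The mass defect is 209.68812 − 207.93167 = 1.75645 u.
Binding energy = Δm·c² = 1.75645 × 931.5 MeV/u = 1636.13 MeV
BE/A = 1636.13 MeV / 208 = 7.866 MeV/nucleon

7.87 MeV/nucleon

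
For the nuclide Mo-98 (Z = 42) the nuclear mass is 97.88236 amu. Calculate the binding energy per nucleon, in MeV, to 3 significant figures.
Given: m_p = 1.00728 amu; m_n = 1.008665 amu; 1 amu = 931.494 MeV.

8.64 MeV/nucleon

Z = 42, so N = A − Z = 98 − 42 = 56.
Total constituent mass: 42 × 1.00728 + 56 × 1.008665 = 98.791000 amu
The mass defect is 98.791000 − 97.88236 = 0.908640 amu.
E_B = 0.908640 × 931.494 = 846.393 MeV
Dividing by A = 98 gives 8.637 MeV per nucleon.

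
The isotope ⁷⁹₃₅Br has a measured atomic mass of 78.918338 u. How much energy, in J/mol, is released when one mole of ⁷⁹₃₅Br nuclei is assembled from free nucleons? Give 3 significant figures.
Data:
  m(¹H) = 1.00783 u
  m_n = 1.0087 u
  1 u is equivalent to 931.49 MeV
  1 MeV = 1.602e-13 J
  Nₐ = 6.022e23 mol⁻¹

6.64e+13 J/mol

With 35 protons and 44 neutrons (A = 79):
Total constituent mass: 35 × 1.00783 + 44 × 1.0087 = 79.65685 u
Δm = 79.65685 − 78.918338 = 0.738512 u
E_B = 0.738512 × 931.49 = 687.917 MeV
Per nucleus in joules: 687.917 MeV × 1.602e-13 J/MeV = 1.1020e-10 J
Per mole: 1.1020e-10 J × 6.022e23 mol⁻¹ = 6.6362e+13 J/mol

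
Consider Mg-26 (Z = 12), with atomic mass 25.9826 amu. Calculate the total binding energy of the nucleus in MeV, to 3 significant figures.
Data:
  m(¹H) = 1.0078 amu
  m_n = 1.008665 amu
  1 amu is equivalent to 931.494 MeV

Mass of separated nucleons = 12(1.0078) + 14(1.008665) = 12.0936 + 14.121310 = 26.214910 amu
Mass defect Δm = 26.214910 − 25.9826 = 0.232310 amu
Binding energy = Δm·c² = 0.232310 × 931.494 MeV/amu = 216.395 MeV

216 MeV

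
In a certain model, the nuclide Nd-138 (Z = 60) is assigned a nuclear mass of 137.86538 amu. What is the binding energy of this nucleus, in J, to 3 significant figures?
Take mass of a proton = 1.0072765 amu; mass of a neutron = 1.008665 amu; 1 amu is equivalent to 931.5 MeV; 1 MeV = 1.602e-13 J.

1.86e-10 J

With 60 protons and 78 neutrons (A = 138):
Total constituent mass: 60 × 1.0072765 + 78 × 1.008665 = 139.1124600 amu
Δm = 139.1124600 − 137.86538 = 1.2470800 amu
E_B = 1.2470800 × 931.5 = 1161.66 MeV
In joules: 1161.66 MeV × 1.602e-13 J/MeV = 1.8610e-10 J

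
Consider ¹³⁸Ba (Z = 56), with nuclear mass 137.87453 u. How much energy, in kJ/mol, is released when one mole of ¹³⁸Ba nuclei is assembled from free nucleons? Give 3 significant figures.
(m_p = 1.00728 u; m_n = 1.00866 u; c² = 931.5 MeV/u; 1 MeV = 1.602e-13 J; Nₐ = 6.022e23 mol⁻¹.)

1.12e+11 kJ/mol

Total constituent mass: 56 × 1.00728 + 82 × 1.00866 = 139.11780 u
Δm = 139.11780 − 137.87453 = 1.24327 u
Converting to energy: 1.24327 u × 931.5 MeV/u = 1158.11 MeV
Per nucleus in joules: 1158.11 MeV × 1.602e-13 J/MeV = 1.8553e-10 J
Per mole: 1.8553e-10 J × 6.022e23 mol⁻¹ = 1.1173e+14 J/mol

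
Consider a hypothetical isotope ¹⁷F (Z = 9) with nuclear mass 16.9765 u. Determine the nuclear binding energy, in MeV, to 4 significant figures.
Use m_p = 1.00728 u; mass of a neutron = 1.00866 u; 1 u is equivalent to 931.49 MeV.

Mass of separated nucleons = 9(1.00728) + 8(1.00866) = 9.06552 + 8.06928 = 17.13480 u
Δm = 17.13480 − 16.9765 = 0.15830 u
Converting to energy: 0.15830 u × 931.49 MeV/u = 147.455 MeV

147.5 MeV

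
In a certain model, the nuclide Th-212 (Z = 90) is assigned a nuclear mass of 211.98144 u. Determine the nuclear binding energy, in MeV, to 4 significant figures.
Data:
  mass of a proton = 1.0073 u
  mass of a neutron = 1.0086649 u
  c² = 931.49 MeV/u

1614 MeV

Z = 90, so N = A − Z = 212 − 90 = 122.
Total constituent mass: 90 × 1.0073 + 122 × 1.0086649 = 213.7141178 u
Mass defect Δm = 213.7141178 − 211.98144 = 1.7326778 u
Binding energy = Δm·c² = 1.7326778 × 931.49 MeV/u = 1613.97 MeV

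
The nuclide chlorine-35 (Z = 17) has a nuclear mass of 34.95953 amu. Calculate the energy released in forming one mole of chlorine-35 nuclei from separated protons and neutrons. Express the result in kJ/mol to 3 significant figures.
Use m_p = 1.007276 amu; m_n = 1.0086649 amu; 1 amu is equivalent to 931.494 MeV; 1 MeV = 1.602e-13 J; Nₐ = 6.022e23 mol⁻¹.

2.88e+10 kJ/mol

Z = 17, so N = A − Z = 35 − 17 = 18.
Σm = 17·m_p + 18·m_n = 17.123692 + 18.1559682 = 35.2796602 amu
Mass defect Δm = 35.2796602 − 34.95953 = 0.3201302 amu
Binding energy = Δm·c² = 0.3201302 × 931.494 MeV/amu = 298.199 MeV
Per nucleus in joules: 298.199 MeV × 1.602e-13 J/MeV = 4.7771e-11 J
Per mole: 4.7771e-11 J × 6.022e23 mol⁻¹ = 2.8768e+13 J/mol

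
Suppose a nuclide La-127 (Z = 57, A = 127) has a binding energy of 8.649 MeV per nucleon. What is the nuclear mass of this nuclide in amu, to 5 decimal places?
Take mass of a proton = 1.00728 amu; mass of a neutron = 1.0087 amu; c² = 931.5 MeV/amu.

Total binding energy = 127 × 8.649 = 1098.423 MeV
Mass defect = 1098.423 MeV / (931.5 MeV/amu) = 1.1791981 amu
Constituent mass = 57(1.00728) + 70(1.0087) = 128.02396 amu
Nuclear mass = 128.02396 − 1.1791981 = 126.8447619 amu ≈ 126.84476 amu (to 5 decimal places)

126.84476 amu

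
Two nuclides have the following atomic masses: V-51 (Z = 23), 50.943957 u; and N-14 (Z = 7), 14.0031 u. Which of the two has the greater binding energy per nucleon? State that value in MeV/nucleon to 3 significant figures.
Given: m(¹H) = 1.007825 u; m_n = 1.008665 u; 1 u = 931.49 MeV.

V-51; 8.74 MeV/nucleon

V-51: Σm = 23(1.007825) + 28(1.008665) = 51.422595 u; Δm = 0.478638 u; E_B = 445.85 MeV; E_B/A = 8.742 MeV
N-14: Σm = 7(1.007825) + 7(1.008665) = 14.115430 u; Δm = 0.112330 u; E_B = 104.63 MeV; E_B/A = 7.474 MeV
V-51 has the higher binding energy per nucleon, so it is the more tightly bound nucleus.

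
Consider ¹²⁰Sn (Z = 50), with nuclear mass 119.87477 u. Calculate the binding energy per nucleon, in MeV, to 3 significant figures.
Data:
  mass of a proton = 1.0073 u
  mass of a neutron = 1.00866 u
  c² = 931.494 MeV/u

Σm = 50·m_p + 70·m_n = 50.3650 + 70.60620 = 120.97120 u
The mass defect is 120.97120 − 119.87477 = 1.09643 u.
E_B = 1.09643 × 931.494 = 1021.32 MeV
BE/A = 1021.32 MeV / 120 = 8.511 MeV/nucleon

8.51 MeV/nucleon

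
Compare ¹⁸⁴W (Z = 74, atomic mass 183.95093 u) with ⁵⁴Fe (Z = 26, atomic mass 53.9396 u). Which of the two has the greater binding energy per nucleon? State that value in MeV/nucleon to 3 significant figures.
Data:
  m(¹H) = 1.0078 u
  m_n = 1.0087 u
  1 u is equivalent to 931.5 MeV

¹⁸⁴W: Σm = 74(1.0078) + 110(1.0087) = 185.5342 u; Δm = 1.58327 u; E_B = 1474.8 MeV; E_B/A = 8.015 MeV
⁵⁴Fe: Σm = 26(1.0078) + 28(1.0087) = 54.4464 u; Δm = 0.5068 u; E_B = 472.08 MeV; E_B/A = 8.742 MeV
⁵⁴Fe has the higher binding energy per nucleon, so it is the more tightly bound nucleus.

⁵⁴Fe; 8.74 MeV/nucleon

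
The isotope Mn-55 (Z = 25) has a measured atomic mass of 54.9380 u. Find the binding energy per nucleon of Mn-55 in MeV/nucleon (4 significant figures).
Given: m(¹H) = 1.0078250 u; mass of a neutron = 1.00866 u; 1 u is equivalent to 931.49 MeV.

Mass of separated nucleons = 25(1.0078250) + 30(1.00866) = 25.1956250 + 30.25980 = 55.4554250 u
Δm = 55.4554250 − 54.9380 = 0.5174250 u
Converting to energy: 0.5174250 u × 931.49 MeV/u = 481.976 MeV
Per nucleon: 481.976 / 55 = 8.763 MeV

8.763 MeV/nucleon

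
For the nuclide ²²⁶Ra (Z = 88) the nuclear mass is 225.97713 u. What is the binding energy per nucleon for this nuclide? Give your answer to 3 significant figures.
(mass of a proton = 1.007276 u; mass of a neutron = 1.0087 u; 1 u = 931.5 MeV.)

With 88 protons and 138 neutrons (A = 226):
Total constituent mass: 88 × 1.007276 + 138 × 1.0087 = 227.840888 u
Δm = 227.840888 − 225.97713 = 1.863758 u
Converting to energy: 1.863758 u × 931.5 MeV/u = 1736.09 MeV
BE/A = 1736.09 MeV / 226 = 7.682 MeV/nucleon

7.68 MeV/nucleon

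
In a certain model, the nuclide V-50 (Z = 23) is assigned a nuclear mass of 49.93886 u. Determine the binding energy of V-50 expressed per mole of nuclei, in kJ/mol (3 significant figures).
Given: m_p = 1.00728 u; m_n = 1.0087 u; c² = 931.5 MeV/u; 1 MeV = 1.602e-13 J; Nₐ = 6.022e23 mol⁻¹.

Σm = 23·m_p + 27·m_n = 23.16744 + 27.2349 = 50.40234 u
The mass defect is 50.40234 − 49.93886 = 0.46348 u.
E_B = 0.46348 × 931.5 = 431.732 MeV
Per nucleus in joules: 431.732 MeV × 1.602e-13 J/MeV = 6.91635e-11 J
Per mole: 6.91635e-11 J × 6.022e23 mol⁻¹ = 4.1650e+13 J/mol

4.17e+10 kJ/mol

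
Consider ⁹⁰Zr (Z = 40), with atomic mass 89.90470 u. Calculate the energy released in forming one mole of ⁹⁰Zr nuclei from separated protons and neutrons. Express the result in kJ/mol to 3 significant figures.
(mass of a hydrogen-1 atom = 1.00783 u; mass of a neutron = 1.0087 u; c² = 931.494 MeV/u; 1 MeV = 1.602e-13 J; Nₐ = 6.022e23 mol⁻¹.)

7.58e+10 kJ/mol

Σm = 40·m(¹H) + 50·m_n = 40.31320 + 50.4350 = 90.74820 u
Mass defect Δm = 90.74820 − 89.90470 = 0.84350 u
Binding energy = Δm·c² = 0.84350 × 931.494 MeV/u = 785.715 MeV
Per nucleus in joules: 785.715 MeV × 1.602e-13 J/MeV = 1.2587e-10 J
Per mole: 1.2587e-10 J × 6.022e23 mol⁻¹ = 7.5799e+13 J/mol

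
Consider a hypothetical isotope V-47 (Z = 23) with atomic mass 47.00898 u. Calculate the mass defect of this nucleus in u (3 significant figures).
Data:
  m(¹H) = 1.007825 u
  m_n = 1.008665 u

0.379 u

Σm = 23·m(¹H) + 24·m_n = 23.179975 + 24.207960 = 47.387935 u
Mass defect Δm = 47.387935 − 47.00898 = 0.378955 u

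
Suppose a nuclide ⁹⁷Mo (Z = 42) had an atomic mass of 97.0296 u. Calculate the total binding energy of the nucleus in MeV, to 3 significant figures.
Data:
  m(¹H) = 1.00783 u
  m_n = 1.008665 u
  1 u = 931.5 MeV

723 MeV

The nucleus contains 42 protons and 97 − 42 = 55 neutrons.
Total constituent mass: 42 × 1.00783 + 55 × 1.008665 = 97.805435 u
The mass defect is 97.805435 − 97.0296 = 0.775835 u.
Binding energy = Δm·c² = 0.775835 × 931.5 MeV/u = 722.690 MeV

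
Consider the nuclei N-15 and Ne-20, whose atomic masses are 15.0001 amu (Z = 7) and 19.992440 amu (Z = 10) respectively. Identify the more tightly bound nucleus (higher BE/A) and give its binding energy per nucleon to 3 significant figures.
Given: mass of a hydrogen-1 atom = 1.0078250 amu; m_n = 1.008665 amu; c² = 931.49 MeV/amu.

Ne-20; 8.03 MeV/nucleon

N-15: Σm = 7(1.0078250) + 8(1.008665) = 15.1240950 amu; Δm = 0.1239950 amu; E_B = 115.50 MeV; E_B/A = 7.700 MeV
Ne-20: Σm = 10(1.0078250) + 10(1.008665) = 20.1649000 amu; Δm = 0.1724600 amu; E_B = 160.64 MeV; E_B/A = 8.032 MeV
Ne-20 has the higher binding energy per nucleon, so it is the more tightly bound nucleus.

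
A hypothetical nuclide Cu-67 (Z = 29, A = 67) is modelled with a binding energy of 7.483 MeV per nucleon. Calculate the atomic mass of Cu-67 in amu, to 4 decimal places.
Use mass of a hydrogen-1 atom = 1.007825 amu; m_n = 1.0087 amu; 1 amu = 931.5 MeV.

67.0193 amu

Total binding energy = 67 × 7.483 = 501.361 MeV
Mass defect = 501.361 MeV / (931.5 MeV/amu) = 0.538230 amu
Constituent mass = 29(1.007825) + 38(1.0087) = 67.557525 amu
Atomic mass = 67.557525 − 0.538230 = 67.019295 amu ≈ 67.0193 amu (to 4 decimal places)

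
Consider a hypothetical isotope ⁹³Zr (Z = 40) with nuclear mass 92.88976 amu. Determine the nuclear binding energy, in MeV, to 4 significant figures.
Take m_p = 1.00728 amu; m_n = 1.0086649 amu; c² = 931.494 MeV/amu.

801.7 MeV

Σm = 40·m_p + 53·m_n = 40.29120 + 53.4592397 = 93.7504397 amu
Mass defect Δm = 93.7504397 − 92.88976 = 0.8606797 amu
E_B = 0.8606797 × 931.494 = 801.718 MeV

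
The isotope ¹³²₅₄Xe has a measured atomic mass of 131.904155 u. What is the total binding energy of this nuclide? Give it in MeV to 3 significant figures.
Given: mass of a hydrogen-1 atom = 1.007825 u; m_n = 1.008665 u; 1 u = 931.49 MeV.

Total constituent mass: 54 × 1.007825 + 78 × 1.008665 = 133.098420 u
Δm = 133.098420 − 131.904155 = 1.194265 u
Converting to energy: 1.194265 u × 931.49 MeV/u = 1112.45 MeV

1110 MeV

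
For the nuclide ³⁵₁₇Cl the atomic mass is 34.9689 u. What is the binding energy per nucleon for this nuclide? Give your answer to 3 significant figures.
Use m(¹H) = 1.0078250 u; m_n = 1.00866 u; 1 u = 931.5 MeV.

8.52 MeV/nucleon

Total constituent mass: 17 × 1.0078250 + 18 × 1.00866 = 35.2889050 u
Δm = 35.2889050 − 34.9689 = 0.3200050 u
Binding energy = Δm·c² = 0.3200050 × 931.5 MeV/u = 298.085 MeV
Per nucleon: 298.085 / 35 = 8.517 MeV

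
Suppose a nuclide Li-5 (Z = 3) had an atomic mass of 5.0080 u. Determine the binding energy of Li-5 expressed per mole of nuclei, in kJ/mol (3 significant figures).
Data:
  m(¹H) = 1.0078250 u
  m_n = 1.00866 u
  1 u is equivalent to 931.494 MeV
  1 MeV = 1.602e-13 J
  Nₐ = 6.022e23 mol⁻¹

2.95e+09 kJ/mol

With 3 protons and 2 neutrons (A = 5):
Mass of separated nucleons = 3(1.0078250) + 2(1.00866) = 3.0234750 + 2.01732 = 5.0407950 u
Mass defect Δm = 5.0407950 − 5.0080 = 0.0327950 u
Converting to energy: 0.0327950 u × 931.494 MeV/u = 30.5483 MeV
Per nucleus in joules: 30.5483 MeV × 1.602e-13 J/MeV = 4.8938e-12 J
Per mole: 4.8938e-12 J × 6.022e23 mol⁻¹ = 2.9470e+12 J/mol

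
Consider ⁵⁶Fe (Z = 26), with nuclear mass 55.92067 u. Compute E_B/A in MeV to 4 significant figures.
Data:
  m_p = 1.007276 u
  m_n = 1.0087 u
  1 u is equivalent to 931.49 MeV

Σm = 26·m_p + 30·m_n = 26.189176 + 30.2610 = 56.450176 u
The mass defect is 56.450176 − 55.92067 = 0.529506 u.
E_B = 0.529506 × 931.49 = 493.230 MeV
BE/A = 493.230 MeV / 56 = 8.808 MeV/nucleon

8.808 MeV/nucleon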